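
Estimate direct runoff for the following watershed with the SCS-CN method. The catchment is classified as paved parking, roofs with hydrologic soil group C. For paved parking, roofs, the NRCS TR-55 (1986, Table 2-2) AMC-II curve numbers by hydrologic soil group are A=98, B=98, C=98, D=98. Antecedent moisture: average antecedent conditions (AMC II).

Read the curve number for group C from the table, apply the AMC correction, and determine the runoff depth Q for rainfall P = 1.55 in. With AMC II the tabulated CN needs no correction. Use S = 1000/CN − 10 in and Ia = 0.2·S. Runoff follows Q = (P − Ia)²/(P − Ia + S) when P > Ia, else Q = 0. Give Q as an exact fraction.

NRCS table: paved parking, roofs, soil group C → CN(II) = 98
Average conditions: CN = 98 (no AMC adjustment).
Retention S: 1000/CN − 10 with CN=98.000 → S = 10/49 ≈ 0.204 in
Ia = 0.2S: 0.2·0.204 = 0.041 in (exactly 2/49)
Since P=1.550 > Ia=0.041: effective rainfall P−Ia = 1479/980 in
Q: (1479/980)² ÷ (1679/980) = 2187441/1645420 in (≈ 1.329 in)

Q = 2187441/1645420 in ≈ 1.329 in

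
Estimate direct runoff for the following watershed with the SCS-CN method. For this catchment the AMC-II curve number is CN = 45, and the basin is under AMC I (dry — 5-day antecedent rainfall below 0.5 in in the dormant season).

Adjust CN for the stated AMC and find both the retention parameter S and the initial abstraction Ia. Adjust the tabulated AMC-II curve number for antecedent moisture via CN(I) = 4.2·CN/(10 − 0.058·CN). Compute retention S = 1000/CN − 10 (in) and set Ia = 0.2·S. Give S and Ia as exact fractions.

S = 5500/189 in ≈ 29.101 in; Ia = 1100/189 in ≈ 5.820 in

CN(I) from CN(II)=45: (4.2·45)/(10 − 0.058·45) = 18900/739 ≈ 25.575
Max retention: S = 1000/(18900/739) − 10 = 5500/189 in (≈ 29.101 in)
Ia = 0.2·(5500/189) = 1100/189 in ≈ 5.820 in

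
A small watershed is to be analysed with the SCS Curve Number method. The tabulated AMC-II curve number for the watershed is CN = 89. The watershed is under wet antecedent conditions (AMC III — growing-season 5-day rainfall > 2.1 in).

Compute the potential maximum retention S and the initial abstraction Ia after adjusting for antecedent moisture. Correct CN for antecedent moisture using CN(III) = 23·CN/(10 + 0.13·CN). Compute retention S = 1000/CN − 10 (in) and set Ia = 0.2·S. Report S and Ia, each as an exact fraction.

S = 1100/2047 in ≈ 0.537 in; Ia = 220/2047 in ≈ 0.107 in

CN(III) from CN(II)=89: (23·89)/(10 + 0.13·89) = 204700/2157 ≈ 94.900
S = 1000/(204700/2157) − 10 = 1100/2047 in ≈ 0.537 in
Ia = 0.2·(1100/2047) = 220/2047 in ≈ 0.107 in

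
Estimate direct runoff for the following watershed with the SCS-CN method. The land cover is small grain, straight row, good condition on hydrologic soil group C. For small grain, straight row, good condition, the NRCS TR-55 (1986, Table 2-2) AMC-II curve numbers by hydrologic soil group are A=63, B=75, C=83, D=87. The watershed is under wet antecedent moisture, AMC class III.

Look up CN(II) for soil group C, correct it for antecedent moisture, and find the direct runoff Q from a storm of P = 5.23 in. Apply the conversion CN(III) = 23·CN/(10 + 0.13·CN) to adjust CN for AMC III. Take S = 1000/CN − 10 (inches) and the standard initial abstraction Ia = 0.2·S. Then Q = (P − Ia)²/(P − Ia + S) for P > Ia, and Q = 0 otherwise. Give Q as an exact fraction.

NRCS table: small grain, straight row, good condition, soil group C → CN(II) = 83
Adjust CN=83 to AMC III: 23·83/(10 + 0.13·83) → 1909 ÷ (2079/100) = 190900/2079 ≈ 91.823
S = 1000/(190900/2079) − 10 = 1700/1909 in ≈ 0.891 in
Initial abstraction Ia = S/5 = (1700/1909)/5 = 340/1909 ≈ 0.178 in
Excess rainfall: 5.230 − 0.178 = 5.052 in; P > Ia so Q > 0
Runoff Q = (P−Ia)²/(P−Ia+S) = (5.052)²/(5.052+0.891) = 930080861649/216558296300 ≈ 4.295 in

Q = 930080861649/216558296300 in ≈ 4.295 in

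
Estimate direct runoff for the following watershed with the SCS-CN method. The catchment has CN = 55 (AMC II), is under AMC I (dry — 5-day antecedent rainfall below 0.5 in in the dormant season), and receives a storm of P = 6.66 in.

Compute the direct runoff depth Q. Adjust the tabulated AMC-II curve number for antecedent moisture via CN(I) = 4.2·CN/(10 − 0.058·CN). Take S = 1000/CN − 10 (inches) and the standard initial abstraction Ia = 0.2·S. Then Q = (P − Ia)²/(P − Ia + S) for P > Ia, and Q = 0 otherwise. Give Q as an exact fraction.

Adjust CN=55 to AMC I: 4.2·55/(10 − 0.058·55) → 231 ÷ (681/100) = 7700/227 ≈ 33.921
Retention S: 1000/CN − 10 with CN=33.921 → S = 1500/77 ≈ 19.481 in
Ia = 0.2·(1500/77) = 300/77 in ≈ 3.896 in
Excess rainfall: 6.660 − 3.896 = 2.764 in; P > Ia so Q > 0
Q: (10641/3850)² ÷ (85641/3850) = 37743627/109905950 in (≈ 0.343 in)

Q = 37743627/109905950 in ≈ 0.343 in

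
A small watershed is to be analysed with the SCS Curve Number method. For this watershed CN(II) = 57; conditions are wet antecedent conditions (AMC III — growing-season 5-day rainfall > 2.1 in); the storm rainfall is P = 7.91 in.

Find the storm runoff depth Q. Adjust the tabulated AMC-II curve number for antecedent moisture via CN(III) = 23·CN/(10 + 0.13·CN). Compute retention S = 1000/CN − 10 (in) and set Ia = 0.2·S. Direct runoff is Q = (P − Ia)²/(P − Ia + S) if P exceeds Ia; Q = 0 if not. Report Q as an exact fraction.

Adjust CN=57 to AMC III: 23·57/(10 + 0.13·57) → 1311 ÷ (1741/100) = 131100/1741 ≈ 75.302
Retention S: 1000/CN − 10 with CN=75.302 → S = 4300/1311 ≈ 3.280 in
Ia = 0.2·(4300/1311) = 860/1311 in ≈ 0.656 in
P − Ia = 7.910 − 0.656 = 951001/131100 ≈ 7.254 in (> 0, runoff occurs)
Q: (951001/131100)² ÷ (1381001/131100) = 904402902001/181049231100 in (≈ 4.995 in)

Q = 904402902001/181049231100 in ≈ 4.995 in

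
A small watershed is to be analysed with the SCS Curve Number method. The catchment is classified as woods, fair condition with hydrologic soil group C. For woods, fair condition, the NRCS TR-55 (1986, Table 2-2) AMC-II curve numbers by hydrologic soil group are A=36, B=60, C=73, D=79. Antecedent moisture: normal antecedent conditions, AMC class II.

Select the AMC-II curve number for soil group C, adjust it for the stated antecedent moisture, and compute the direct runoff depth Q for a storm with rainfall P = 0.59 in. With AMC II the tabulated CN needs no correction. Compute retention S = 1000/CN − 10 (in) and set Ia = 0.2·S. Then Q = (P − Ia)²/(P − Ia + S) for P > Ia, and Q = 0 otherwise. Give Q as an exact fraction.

NRCS table: woods, fair condition, soil group C → CN(II) = 73
Average conditions: CN = 73 (no AMC adjustment).
Max retention: S = 1000/73 − 10 = 270/73 in (≈ 3.699 in)
Initial abstraction Ia = S/5 = (270/73)/5 = 54/73 ≈ 0.740 in
P = 0.590 ≤ Ia = 0.740 in: entire storm abstracted, Q = 0.

Q = 0 in ≈ 0.000 in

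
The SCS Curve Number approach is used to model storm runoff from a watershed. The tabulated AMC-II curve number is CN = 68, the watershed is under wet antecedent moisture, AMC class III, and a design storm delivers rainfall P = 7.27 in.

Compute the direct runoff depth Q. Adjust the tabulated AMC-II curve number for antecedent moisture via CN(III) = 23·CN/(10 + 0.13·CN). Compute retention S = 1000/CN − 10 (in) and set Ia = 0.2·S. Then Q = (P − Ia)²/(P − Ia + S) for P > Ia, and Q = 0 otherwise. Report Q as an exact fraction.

Q = 71961818049/13616848700 in ≈ 5.285 in

CN(III) from CN(II)=68: (23·68)/(10 + 0.13·68) = 39100/471 ≈ 83.015
Retention S: 1000/CN − 10 with CN=83.015 → S = 800/391 ≈ 2.046 in
Ia = 0.2·(800/391) = 160/391 in ≈ 0.409 in
P − Ia = 7.270 − 0.409 = 268257/39100 ≈ 6.861 in (> 0, runoff occurs)
Q: (268257/39100)² ÷ (348257/39100) = 71961818049/13616848700 in (≈ 5.285 in)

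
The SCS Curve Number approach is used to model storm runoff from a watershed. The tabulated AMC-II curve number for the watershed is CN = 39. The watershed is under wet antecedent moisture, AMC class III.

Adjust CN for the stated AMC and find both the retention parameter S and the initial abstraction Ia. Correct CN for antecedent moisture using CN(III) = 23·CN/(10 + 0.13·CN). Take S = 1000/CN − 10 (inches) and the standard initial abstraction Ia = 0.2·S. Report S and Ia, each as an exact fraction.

S = 6100/897 in ≈ 6.800 in; Ia = 1220/897 in ≈ 1.360 in

Wet (AMC III): CN(III) = 23·39/(10 + 0.13·39) = 897/(1507/100) = 89700/1507 ≈ 59.522
S = 1000/(89700/1507) − 10 = 6100/897 in ≈ 6.800 in
Initial abstraction Ia = S/5 = (6100/897)/5 = 1220/897 ≈ 1.360 in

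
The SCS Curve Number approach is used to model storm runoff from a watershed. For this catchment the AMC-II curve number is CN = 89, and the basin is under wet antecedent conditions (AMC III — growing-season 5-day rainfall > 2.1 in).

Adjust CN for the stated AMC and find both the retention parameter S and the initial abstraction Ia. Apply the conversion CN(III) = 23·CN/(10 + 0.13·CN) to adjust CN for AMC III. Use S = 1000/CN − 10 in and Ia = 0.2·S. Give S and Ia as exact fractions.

S = 1100/2047 in ≈ 0.537 in; Ia = 220/2047 in ≈ 0.107 in

Wet (AMC III): CN(III) = 23·89/(10 + 0.13·89) = 2047/(2157/100) = 204700/2157 ≈ 94.900
S = 1000/(204700/2157) − 10 = 1100/2047 in ≈ 0.537 in
Ia = 0.2·(1100/2047) = 220/2047 in ≈ 0.107 in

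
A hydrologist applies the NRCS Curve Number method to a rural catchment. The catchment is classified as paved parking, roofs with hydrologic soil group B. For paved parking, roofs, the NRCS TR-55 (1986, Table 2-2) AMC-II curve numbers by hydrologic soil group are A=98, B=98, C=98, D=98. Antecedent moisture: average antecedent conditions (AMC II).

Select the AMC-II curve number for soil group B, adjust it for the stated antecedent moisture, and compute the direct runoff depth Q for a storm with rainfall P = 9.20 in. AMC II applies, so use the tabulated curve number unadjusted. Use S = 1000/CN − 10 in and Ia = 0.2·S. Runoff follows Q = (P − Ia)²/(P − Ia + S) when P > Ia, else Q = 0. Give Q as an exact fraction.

Q = 2517768/281015 in ≈ 8.960 in

NRCS table: paved parking, roofs, soil group B → CN(II) = 98
CN(II) = 98; AMC II needs no correction.
S = 1000/98 − 10 = 10/49 in ≈ 0.204 in
Initial abstraction Ia = S/5 = (10/49)/5 = 2/49 ≈ 0.041 in
Excess rainfall: 9.200 − 0.041 = 9.159 in; P > Ia so Q > 0
Q: (2244/245)² ÷ (2294/245) = 2517768/281015 in (≈ 8.960 in)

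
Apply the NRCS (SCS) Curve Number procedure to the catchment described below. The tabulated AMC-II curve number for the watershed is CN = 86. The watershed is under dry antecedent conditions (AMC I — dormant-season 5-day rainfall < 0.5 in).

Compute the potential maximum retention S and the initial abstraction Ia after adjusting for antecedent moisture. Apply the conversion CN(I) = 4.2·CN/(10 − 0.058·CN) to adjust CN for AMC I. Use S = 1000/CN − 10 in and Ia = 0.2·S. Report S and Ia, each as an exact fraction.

S = 500/129 in ≈ 3.876 in; Ia = 100/129 in ≈ 0.775 in

Adjust CN=86 to AMC I: 4.2·86/(10 − 0.058·86) → (1806/5) ÷ (1253/250) = 12900/179 ≈ 72.067
Retention S: 1000/CN − 10 with CN=72.067 → S = 500/129 ≈ 3.876 in
Ia = 0.2·(500/129) = 100/129 in ≈ 0.775 in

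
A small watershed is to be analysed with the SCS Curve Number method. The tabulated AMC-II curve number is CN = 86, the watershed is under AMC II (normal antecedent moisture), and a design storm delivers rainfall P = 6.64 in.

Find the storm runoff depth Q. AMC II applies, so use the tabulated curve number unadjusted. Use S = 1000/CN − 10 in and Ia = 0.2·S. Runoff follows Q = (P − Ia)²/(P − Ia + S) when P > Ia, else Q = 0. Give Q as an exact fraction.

Q = 23038472/4589175 in ≈ 5.020 in

AMC II — tabulated CN = 86 applies directly.
S = 1000/86 − 10 = 70/43 in ≈ 1.628 in
Ia = 0.2S: 0.2·1.628 = 0.326 in (exactly 14/43)
P − Ia = 6.640 − 0.326 = 6788/1075 ≈ 6.314 in (> 0, runoff occurs)
Q = (6788/1075)²/((6788/1075) + 70/43) = (46076944/1155625)/(8538/1075) = 23038472/4589175 in ≈ 5.020 in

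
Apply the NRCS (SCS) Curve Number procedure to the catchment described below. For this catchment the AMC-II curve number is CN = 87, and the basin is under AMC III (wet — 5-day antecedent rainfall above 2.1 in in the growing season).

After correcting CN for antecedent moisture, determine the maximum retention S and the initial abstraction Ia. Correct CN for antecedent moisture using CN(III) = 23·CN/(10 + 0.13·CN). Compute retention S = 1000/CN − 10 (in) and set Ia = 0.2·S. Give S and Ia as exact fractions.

Wet (AMC III): CN(III) = 23·87/(10 + 0.13·87) = 2001/(2131/100) = 200100/2131 ≈ 93.900
Max retention: S = 1000/(200100/2131) − 10 = 1300/2001 in (≈ 0.650 in)
Initial abstraction Ia = S/5 = (1300/2001)/5 = 260/2001 ≈ 0.130 in

S = 1300/2001 in ≈ 0.650 in; Ia = 260/2001 in ≈ 0.130 in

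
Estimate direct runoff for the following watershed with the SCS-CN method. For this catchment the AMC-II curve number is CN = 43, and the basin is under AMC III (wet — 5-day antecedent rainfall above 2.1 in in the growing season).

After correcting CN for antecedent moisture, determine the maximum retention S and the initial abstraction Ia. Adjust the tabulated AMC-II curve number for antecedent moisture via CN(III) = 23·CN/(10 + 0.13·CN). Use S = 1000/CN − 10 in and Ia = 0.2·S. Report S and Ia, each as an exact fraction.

Adjust CN=43 to AMC III: 23·43/(10 + 0.13·43) → 989 ÷ (1559/100) = 98900/1559 ≈ 63.438
Max retention: S = 1000/(98900/1559) − 10 = 5700/989 in (≈ 5.763 in)
Initial abstraction Ia = S/5 = (5700/989)/5 = 1140/989 ≈ 1.153 in

S = 5700/989 in ≈ 5.763 in; Ia = 1140/989 in ≈ 1.153 in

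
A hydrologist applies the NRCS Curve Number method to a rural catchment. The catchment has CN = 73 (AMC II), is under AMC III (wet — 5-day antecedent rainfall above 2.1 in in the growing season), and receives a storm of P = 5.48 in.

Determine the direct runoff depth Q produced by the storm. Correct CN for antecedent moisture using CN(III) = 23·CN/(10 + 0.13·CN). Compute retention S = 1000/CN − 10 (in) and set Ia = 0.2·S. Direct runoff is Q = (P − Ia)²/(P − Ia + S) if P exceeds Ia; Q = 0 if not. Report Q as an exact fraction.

Adjust CN=73 to AMC III: 23·73/(10 + 0.13·73) → 1679 ÷ (1949/100) = 167900/1949 ≈ 86.147
Max retention: S = 1000/(167900/1949) − 10 = 2700/1679 in (≈ 1.608 in)
Initial abstraction Ia = S/5 = (2700/1679)/5 = 540/1679 ≈ 0.322 in
Since P=5.480 > Ia=0.322: effective rainfall P−Ia = 216523/41975 in
Q: (216523/41975)² ÷ (284023/41975) = 46882209529/11921865425 in (≈ 3.932 in)

Q = 46882209529/11921865425 in ≈ 3.932 in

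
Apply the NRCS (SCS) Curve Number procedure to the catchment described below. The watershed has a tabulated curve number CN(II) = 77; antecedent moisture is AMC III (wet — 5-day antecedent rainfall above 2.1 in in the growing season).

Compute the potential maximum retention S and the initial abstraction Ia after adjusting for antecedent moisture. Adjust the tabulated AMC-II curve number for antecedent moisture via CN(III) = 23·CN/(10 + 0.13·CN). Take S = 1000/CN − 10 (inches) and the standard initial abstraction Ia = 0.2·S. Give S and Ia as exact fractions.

CN(III) from CN(II)=77: (23·77)/(10 + 0.13·77) = 7700/87 ≈ 88.506
Max retention: S = 1000/(7700/87) − 10 = 100/77 in (≈ 1.299 in)
Ia = 0.2·(100/77) = 20/77 in ≈ 0.260 in

S = 100/77 in ≈ 1.299 in; Ia = 20/77 in ≈ 0.260 in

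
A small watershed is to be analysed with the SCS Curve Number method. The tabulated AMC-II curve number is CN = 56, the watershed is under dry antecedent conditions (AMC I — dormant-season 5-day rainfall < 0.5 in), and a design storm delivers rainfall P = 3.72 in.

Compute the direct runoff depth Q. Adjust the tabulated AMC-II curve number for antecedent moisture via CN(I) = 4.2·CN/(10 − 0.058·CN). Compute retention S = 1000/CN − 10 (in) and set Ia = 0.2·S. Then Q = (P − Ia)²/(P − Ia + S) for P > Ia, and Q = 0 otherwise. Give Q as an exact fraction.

Dry (AMC I): CN(I) = 4.2·56/(10 − 0.058·56) = (1176/5)/(844/125) = 7350/211 ≈ 34.834
Retention S: 1000/CN − 10 with CN=34.834 → S = 2750/147 ≈ 18.707 in
Ia = 0.2·(2750/147) = 550/147 in ≈ 3.741 in
P = 3.720 ≤ Ia = 3.741 in: entire storm abstracted, Q = 0.

Q = 0 in ≈ 0.000 in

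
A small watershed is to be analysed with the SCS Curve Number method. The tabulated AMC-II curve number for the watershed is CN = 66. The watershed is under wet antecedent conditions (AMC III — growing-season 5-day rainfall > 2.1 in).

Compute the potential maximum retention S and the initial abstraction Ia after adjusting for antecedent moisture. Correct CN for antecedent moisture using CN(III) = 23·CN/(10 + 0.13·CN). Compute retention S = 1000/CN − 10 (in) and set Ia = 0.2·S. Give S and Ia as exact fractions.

CN(III) from CN(II)=66: (23·66)/(10 + 0.13·66) = 75900/929 ≈ 81.701
S = 1000/(75900/929) − 10 = 1700/759 in ≈ 2.240 in
Ia = 0.2·(1700/759) = 340/759 in ≈ 0.448 in

S = 1700/759 in ≈ 2.240 in; Ia = 340/759 in ≈ 0.448 in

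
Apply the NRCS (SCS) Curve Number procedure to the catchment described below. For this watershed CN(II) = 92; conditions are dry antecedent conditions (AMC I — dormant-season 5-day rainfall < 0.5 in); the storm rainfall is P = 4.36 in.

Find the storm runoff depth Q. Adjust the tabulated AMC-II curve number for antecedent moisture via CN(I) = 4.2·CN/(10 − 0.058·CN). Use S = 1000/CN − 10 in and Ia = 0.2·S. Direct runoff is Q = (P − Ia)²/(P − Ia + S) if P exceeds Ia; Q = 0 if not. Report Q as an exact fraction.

Q = 2270236609/877212525 in ≈ 2.588 in

CN(I) from CN(II)=92: (4.2·92)/(10 − 0.058·92) = 48300/583 ≈ 82.847
Retention S: 1000/CN − 10 with CN=82.847 → S = 1000/483 ≈ 2.070 in
Initial abstraction Ia = S/5 = (1000/483)/5 = 200/483 ≈ 0.414 in
Since P=4.360 > Ia=0.414: effective rainfall P−Ia = 47647/12075 in
Q: (47647/12075)² ÷ (72647/12075) = 2270236609/877212525 in (≈ 2.588 in)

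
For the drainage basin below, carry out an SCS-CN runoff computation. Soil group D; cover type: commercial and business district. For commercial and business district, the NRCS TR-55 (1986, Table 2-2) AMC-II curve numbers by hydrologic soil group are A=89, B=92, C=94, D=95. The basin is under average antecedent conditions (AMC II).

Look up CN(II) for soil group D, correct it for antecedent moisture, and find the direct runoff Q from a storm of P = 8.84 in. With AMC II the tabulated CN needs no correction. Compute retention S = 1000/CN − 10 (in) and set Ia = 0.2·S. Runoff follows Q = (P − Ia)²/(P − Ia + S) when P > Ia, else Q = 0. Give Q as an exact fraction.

Q = 17214201/2089525 in ≈ 8.238 in

NRCS table: commercial and business district, soil group D → CN(II) = 95
AMC II — tabulated CN = 95 applies directly.
S = 1000/95 − 10 = 10/19 in ≈ 0.526 in
Ia = 0.2S: 0.2·0.526 = 0.105 in (exactly 2/19)
Since P=8.840 > Ia=0.105: effective rainfall P−Ia = 4149/475 in
Runoff Q = (P−Ia)²/(P−Ia+S) = (8.735)²/(8.735+0.526) = 17214201/2089525 ≈ 8.238 in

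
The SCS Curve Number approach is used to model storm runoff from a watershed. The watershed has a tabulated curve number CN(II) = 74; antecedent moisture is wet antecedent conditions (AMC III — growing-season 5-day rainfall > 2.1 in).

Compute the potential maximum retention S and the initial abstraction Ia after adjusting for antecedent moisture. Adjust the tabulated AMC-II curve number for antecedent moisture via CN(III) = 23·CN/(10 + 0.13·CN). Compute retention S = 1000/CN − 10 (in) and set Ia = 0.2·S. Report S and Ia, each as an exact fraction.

Adjust CN=74 to AMC III: 23·74/(10 + 0.13·74) → 1702 ÷ (981/50) = 85100/981 ≈ 86.748
S = 1000/(85100/981) − 10 = 1300/851 in ≈ 1.528 in
Ia = 0.2·(1300/851) = 260/851 in ≈ 0.306 in

S = 1300/851 in ≈ 1.528 in; Ia = 260/851 in ≈ 0.306 in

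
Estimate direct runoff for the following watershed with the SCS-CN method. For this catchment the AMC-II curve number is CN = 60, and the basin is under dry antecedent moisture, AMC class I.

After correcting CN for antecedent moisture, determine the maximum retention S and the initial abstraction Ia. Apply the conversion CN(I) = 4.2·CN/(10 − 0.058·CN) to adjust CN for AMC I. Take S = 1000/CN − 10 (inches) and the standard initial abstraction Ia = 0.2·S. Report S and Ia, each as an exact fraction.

S = 1000/63 in ≈ 15.873 in; Ia = 200/63 in ≈ 3.175 in

Adjust CN=60 to AMC I: 4.2·60/(10 − 0.058·60) → 252 ÷ (163/25) = 6300/163 ≈ 38.650
S = 1000/(6300/163) − 10 = 1000/63 in ≈ 15.873 in
Initial abstraction Ia = S/5 = (1000/63)/5 = 200/63 ≈ 3.175 in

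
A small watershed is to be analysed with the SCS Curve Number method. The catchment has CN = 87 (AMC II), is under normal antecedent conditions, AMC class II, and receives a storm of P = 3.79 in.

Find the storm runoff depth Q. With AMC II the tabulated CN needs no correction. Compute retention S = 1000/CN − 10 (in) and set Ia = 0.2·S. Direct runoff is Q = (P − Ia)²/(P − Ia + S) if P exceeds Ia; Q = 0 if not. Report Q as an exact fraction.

CN(II) = 87; AMC II needs no correction.
Max retention: S = 1000/87 − 10 = 130/87 in (≈ 1.494 in)
Initial abstraction Ia = S/5 = (130/87)/5 = 26/87 ≈ 0.299 in
Since P=3.790 > Ia=0.299: effective rainfall P−Ia = 30373/8700 in
Q: (30373/8700)² ÷ (43373/8700) = 922519129/377345100 in (≈ 2.445 in)

Q = 922519129/377345100 in ≈ 2.445 in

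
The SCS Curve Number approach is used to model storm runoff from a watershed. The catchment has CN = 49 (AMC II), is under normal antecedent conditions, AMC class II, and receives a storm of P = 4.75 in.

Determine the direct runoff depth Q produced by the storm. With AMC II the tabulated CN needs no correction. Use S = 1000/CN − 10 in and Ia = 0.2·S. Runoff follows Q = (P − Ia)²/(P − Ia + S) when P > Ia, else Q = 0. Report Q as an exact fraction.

CN(II) = 49; AMC II needs no correction.
Max retention: S = 1000/49 − 10 = 510/49 in (≈ 10.408 in)
Ia = 0.2S: 0.2·10.408 = 2.082 in (exactly 102/49)
Since P=4.750 > Ia=2.082: effective rainfall P−Ia = 523/196 in
Runoff Q = (P−Ia)²/(P−Ia+S) = (2.668)²/(2.668+10.408) = 273529/502348 ≈ 0.545 in

Q = 273529/502348 in ≈ 0.545 in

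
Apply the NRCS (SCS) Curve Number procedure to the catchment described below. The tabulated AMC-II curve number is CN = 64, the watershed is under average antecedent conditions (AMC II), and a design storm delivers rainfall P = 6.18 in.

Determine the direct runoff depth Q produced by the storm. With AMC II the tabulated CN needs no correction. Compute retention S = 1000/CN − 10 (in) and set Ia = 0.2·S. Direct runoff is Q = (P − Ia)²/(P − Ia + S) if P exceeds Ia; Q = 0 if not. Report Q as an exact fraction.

AMC II — tabulated CN = 64 applies directly.
Retention S: 1000/CN − 10 with CN=64.000 → S = 45/8 ≈ 5.625 in
Ia = 0.2S: 0.2·5.625 = 1.125 in (exactly 9/8)
Excess rainfall: 6.180 − 1.125 = 5.055 in; P > Ia so Q > 0
Runoff Q = (P−Ia)²/(P−Ia+S) = (5.055)²/(5.055+5.625) = 340707/142400 ≈ 2.393 in

Q = 340707/142400 in ≈ 2.393 in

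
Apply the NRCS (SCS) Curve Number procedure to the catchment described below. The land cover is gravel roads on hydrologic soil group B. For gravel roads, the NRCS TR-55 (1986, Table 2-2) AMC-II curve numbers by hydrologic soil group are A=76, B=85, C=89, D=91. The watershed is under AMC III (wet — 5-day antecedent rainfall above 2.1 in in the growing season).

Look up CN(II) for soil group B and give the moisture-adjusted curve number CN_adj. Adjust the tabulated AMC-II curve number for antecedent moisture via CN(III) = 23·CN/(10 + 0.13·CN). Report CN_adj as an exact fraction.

CN_adj = 39100/421 ≈ 92.874

NRCS table: gravel roads, soil group B → CN(II) = 85
Adjust CN=85 to AMC III: 23·85/(10 + 0.13·85) → 1955 ÷ (421/20) = 39100/421 ≈ 92.874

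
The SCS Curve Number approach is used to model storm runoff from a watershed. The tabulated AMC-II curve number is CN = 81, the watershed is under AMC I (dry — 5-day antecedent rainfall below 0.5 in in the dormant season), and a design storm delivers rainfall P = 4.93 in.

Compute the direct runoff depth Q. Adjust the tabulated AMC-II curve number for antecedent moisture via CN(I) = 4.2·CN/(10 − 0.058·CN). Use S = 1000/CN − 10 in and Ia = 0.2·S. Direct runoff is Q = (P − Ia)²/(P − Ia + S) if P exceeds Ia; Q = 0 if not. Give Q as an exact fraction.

Q = 420672879649/271920669300 in ≈ 1.547 in

Adjust CN=81 to AMC I: 4.2·81/(10 − 0.058·81) → (1701/5) ÷ (2651/500) = 170100/2651 ≈ 64.164
S = 1000/(170100/2651) − 10 = 9500/1701 in ≈ 5.585 in
Ia = 0.2S: 0.2·5.585 = 1.117 in (exactly 1900/1701)
Since P=4.930 > Ia=1.117: effective rainfall P−Ia = 648593/170100 in
Q = (648593/170100)²/((648593/170100) + 9500/1701) = (420672879649/28934010000)/(1598593/170100) = 420672879649/271920669300 in ≈ 1.547 in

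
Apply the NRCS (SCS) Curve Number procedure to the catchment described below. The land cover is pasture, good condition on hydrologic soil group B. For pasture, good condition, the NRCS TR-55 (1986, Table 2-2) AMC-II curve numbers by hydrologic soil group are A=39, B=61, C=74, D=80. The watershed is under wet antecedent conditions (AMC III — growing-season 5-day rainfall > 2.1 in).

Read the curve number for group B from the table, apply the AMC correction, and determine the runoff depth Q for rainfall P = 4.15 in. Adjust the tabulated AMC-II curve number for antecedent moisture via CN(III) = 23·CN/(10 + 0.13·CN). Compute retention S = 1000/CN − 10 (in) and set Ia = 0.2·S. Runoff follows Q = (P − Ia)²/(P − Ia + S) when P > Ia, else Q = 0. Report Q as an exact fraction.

NRCS table: pasture, good condition, soil group B → CN(II) = 61
Adjust CN=61 to AMC III: 23·61/(10 + 0.13·61) → 1403 ÷ (1793/100) = 140300/1793 ≈ 78.249
S = 1000/(140300/1793) − 10 = 3900/1403 in ≈ 2.780 in
Initial abstraction Ia = S/5 = (3900/1403)/5 = 780/1403 ≈ 0.556 in
Since P=4.150 > Ia=0.556: effective rainfall P−Ia = 100849/28060 in
Runoff Q = (P−Ia)²/(P−Ia+S) = (3.594)²/(3.594+2.780) = 10170520801/5018502940 ≈ 2.027 in

Q = 10170520801/5018502940 in ≈ 2.027 in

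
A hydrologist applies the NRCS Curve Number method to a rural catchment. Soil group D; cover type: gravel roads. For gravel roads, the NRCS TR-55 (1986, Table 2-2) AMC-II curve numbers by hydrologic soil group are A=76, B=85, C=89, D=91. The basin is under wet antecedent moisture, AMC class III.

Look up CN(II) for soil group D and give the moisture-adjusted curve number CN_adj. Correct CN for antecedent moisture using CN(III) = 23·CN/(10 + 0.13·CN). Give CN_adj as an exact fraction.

NRCS table: gravel roads, soil group D → CN(II) = 91
CN(III) from CN(II)=91: (23·91)/(10 + 0.13·91) = 209300/2183 ≈ 95.877

CN_adj = 209300/2183 ≈ 95.877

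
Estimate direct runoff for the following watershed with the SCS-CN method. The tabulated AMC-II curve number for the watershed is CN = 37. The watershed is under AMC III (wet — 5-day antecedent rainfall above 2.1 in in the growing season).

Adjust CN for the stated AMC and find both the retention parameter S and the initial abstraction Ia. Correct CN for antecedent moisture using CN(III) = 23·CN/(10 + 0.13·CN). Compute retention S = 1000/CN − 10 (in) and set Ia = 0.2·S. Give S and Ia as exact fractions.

Wet (AMC III): CN(III) = 23·37/(10 + 0.13·37) = 851/(1481/100) = 85100/1481 ≈ 57.461
Retention S: 1000/CN − 10 with CN=57.461 → S = 6300/851 ≈ 7.403 in
Ia = 0.2S: 0.2·7.403 = 1.481 in (exactly 1260/851)

S = 6300/851 in ≈ 7.403 in; Ia = 1260/851 in ≈ 1.481 in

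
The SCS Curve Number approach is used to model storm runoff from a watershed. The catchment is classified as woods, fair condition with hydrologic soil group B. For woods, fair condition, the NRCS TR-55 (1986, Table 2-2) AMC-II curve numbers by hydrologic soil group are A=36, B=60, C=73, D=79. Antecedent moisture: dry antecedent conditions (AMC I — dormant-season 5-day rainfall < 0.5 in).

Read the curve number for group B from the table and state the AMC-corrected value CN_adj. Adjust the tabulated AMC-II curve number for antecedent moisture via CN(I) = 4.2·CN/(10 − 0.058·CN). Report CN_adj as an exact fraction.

CN_adj = 6300/163 ≈ 38.650

NRCS table: woods, fair condition, soil group B → CN(II) = 60
Adjust CN=60 to AMC I: 4.2·60/(10 − 0.058·60) → 252 ÷ (163/25) = 6300/163 ≈ 38.650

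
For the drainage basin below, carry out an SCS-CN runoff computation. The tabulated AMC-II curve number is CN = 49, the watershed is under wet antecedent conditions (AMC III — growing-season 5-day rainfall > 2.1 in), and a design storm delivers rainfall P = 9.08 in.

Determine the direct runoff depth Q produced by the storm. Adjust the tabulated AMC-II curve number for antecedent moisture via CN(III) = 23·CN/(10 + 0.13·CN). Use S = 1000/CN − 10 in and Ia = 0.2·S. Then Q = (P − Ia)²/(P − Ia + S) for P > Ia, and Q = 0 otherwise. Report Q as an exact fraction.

Q = 53051448241/10081832075 in ≈ 5.262 in

CN(III) from CN(II)=49: (23·49)/(10 + 0.13·49) = 112700/1637 ≈ 68.845
Retention S: 1000/CN − 10 with CN=68.845 → S = 5100/1127 ≈ 4.525 in
Ia = 0.2S: 0.2·4.525 = 0.905 in (exactly 1020/1127)
Since P=9.080 > Ia=0.905: effective rainfall P−Ia = 230329/28175 in
Q: (230329/28175)² ÷ (357829/28175) = 53051448241/10081832075 in (≈ 5.262 in)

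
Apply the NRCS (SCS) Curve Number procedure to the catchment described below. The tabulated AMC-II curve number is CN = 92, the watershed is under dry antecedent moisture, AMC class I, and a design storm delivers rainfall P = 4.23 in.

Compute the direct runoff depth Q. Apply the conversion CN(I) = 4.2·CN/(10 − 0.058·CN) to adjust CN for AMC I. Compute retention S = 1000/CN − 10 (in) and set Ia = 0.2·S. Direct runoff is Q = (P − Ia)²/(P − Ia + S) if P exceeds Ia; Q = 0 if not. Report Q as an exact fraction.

Q = 33969807481/13732124700 in ≈ 2.474 in

Adjust CN=92 to AMC I: 4.2·92/(10 − 0.058·92) → (1932/5) ÷ (583/125) = 48300/583 ≈ 82.847
Max retention: S = 1000/(48300/583) − 10 = 1000/483 in (≈ 2.070 in)
Ia = 0.2·(1000/483) = 200/483 in ≈ 0.414 in
Since P=4.230 > Ia=0.414: effective rainfall P−Ia = 184309/48300 in
Q: (184309/48300)² ÷ (284309/48300) = 33969807481/13732124700 in (≈ 2.474 in)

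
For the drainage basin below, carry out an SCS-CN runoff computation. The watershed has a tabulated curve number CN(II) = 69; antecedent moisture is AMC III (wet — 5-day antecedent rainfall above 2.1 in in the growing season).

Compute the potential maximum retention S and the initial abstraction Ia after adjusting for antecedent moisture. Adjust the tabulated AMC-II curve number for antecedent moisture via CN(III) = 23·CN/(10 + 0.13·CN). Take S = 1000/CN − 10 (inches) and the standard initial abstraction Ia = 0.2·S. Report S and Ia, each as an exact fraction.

Adjust CN=69 to AMC III: 23·69/(10 + 0.13·69) → 1587 ÷ (1897/100) = 158700/1897 ≈ 83.658
Retention S: 1000/CN − 10 with CN=83.658 → S = 3100/1587 ≈ 1.953 in
Ia = 0.2S: 0.2·1.953 = 0.391 in (exactly 620/1587)

S = 3100/1587 in ≈ 1.953 in; Ia = 620/1587 in ≈ 0.391 in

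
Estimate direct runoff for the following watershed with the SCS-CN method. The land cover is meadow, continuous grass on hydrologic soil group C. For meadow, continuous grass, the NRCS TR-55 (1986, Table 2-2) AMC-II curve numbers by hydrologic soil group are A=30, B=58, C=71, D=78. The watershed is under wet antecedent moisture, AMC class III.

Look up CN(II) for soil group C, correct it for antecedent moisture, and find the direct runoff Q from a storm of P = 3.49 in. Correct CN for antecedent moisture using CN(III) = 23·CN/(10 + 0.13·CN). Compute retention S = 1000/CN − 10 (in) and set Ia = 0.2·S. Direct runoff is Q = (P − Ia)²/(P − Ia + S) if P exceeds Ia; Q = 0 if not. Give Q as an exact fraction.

NRCS table: meadow, continuous grass, soil group C → CN(II) = 71
Wet (AMC III): CN(III) = 23·71/(10 + 0.13·71) = 1633/(1923/100) = 163300/1923 ≈ 84.919
Max retention: S = 1000/(163300/1923) − 10 = 2900/1633 in (≈ 1.776 in)
Ia = 0.2S: 0.2·1.776 = 0.355 in (exactly 580/1633)
Since P=3.490 > Ia=0.355: effective rainfall P−Ia = 511917/163300 in
Runoff Q = (P−Ia)²/(P−Ia+S) = (3.135)²/(3.135+1.776) = 262059014889/130953046100 ≈ 2.001 in

Q = 262059014889/130953046100 in ≈ 2.001 in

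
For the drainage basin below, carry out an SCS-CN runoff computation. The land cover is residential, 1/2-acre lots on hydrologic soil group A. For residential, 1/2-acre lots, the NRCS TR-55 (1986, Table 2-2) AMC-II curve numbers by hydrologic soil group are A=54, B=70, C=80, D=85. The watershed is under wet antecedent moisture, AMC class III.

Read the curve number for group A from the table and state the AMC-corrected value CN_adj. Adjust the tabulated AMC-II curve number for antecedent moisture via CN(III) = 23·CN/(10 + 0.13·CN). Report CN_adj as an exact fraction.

CN_adj = 2700/37 ≈ 72.973

NRCS table: residential, 1/2-acre lots, soil group A → CN(II) = 54
Wet (AMC III): CN(III) = 23·54/(10 + 0.13·54) = 1242/(851/50) = 2700/37 ≈ 72.973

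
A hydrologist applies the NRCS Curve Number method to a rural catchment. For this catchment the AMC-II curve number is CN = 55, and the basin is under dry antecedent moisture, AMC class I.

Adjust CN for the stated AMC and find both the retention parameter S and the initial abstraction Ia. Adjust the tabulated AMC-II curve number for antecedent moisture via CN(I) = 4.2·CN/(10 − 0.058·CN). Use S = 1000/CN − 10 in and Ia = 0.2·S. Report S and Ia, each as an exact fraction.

S = 1500/77 in ≈ 19.481 in; Ia = 300/77 in ≈ 3.896 in

Dry (AMC I): CN(I) = 4.2·55/(10 − 0.058·55) = 231/(681/100) = 7700/227 ≈ 33.921
S = 1000/(7700/227) − 10 = 1500/77 in ≈ 19.481 in
Initial abstraction Ia = S/5 = (1500/77)/5 = 300/77 ≈ 3.896 in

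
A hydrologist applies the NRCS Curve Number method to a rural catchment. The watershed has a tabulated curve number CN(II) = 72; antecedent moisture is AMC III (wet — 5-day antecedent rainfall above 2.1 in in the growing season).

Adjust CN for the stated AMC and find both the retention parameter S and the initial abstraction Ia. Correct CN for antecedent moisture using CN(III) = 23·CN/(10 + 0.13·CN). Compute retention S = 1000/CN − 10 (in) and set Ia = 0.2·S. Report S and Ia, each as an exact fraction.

S = 350/207 in ≈ 1.691 in; Ia = 70/207 in ≈ 0.338 in

CN(III) from CN(II)=72: (23·72)/(10 + 0.13·72) = 10350/121 ≈ 85.537
Retention S: 1000/CN − 10 with CN=85.537 → S = 350/207 ≈ 1.691 in
Initial abstraction Ia = S/5 = (350/207)/5 = 70/207 ≈ 0.338 in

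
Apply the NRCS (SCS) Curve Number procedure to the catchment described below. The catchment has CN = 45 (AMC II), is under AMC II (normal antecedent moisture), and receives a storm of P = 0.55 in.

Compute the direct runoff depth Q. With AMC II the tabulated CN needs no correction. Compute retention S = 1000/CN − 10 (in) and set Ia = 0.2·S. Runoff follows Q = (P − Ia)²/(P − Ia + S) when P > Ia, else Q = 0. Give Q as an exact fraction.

Average conditions: CN = 45 (no AMC adjustment).
Max retention: S = 1000/45 − 10 = 110/9 in (≈ 12.222 in)
Ia = 0.2S: 0.2·12.222 = 2.444 in (exactly 22/9)
P = 0.550 ≤ Ia = 2.444 in: entire storm abstracted, Q = 0.

Q = 0 in ≈ 0.000 in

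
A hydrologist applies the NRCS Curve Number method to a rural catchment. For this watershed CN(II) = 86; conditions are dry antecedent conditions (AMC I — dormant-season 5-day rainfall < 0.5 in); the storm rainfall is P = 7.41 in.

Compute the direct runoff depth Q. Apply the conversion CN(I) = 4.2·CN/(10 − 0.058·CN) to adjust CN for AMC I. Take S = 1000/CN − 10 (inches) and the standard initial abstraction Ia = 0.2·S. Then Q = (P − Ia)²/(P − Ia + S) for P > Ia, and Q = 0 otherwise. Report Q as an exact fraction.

Q = 7325476921/1749098100 in ≈ 4.188 in

Adjust CN=86 to AMC I: 4.2·86/(10 − 0.058·86) → (1806/5) ÷ (1253/250) = 12900/179 ≈ 72.067
Retention S: 1000/CN − 10 with CN=72.067 → S = 500/129 ≈ 3.876 in
Initial abstraction Ia = S/5 = (500/129)/5 = 100/129 ≈ 0.775 in
Excess rainfall: 7.410 − 0.775 = 6.635 in; P > Ia so Q > 0
Q: (85589/12900)² ÷ (135589/12900) = 7325476921/1749098100 in (≈ 4.188 in)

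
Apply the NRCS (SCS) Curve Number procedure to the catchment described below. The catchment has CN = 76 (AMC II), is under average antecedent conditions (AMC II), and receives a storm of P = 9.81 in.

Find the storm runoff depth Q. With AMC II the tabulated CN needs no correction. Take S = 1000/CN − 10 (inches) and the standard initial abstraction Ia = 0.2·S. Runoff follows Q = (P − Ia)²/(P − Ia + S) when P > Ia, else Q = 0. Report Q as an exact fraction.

Q = 101372907/14844700 in ≈ 6.829 in

AMC II — tabulated CN = 76 applies directly.
S = 1000/76 − 10 = 60/19 in ≈ 3.158 in
Initial abstraction Ia = S/5 = (60/19)/5 = 12/19 ≈ 0.632 in
Since P=9.810 > Ia=0.632: effective rainfall P−Ia = 17439/1900 in
Q: (17439/1900)² ÷ (23439/1900) = 101372907/14844700 in (≈ 6.829 in)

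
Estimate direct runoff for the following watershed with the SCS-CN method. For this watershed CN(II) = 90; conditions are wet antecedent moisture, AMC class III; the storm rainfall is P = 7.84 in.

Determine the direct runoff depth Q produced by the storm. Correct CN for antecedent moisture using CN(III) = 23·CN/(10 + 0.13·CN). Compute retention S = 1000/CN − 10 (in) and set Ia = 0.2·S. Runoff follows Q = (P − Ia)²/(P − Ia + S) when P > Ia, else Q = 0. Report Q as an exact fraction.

Q = 401441296/55077525 in ≈ 7.289 in

Wet (AMC III): CN(III) = 23·90/(10 + 0.13·90) = 2070/(217/10) = 20700/217 ≈ 95.392
S = 1000/(20700/217) − 10 = 100/207 in ≈ 0.483 in
Initial abstraction Ia = S/5 = (100/207)/5 = 20/207 ≈ 0.097 in
Since P=7.840 > Ia=0.097: effective rainfall P−Ia = 40072/5175 in
Runoff Q = (P−Ia)²/(P−Ia+S) = (7.743)²/(7.743+0.483) = 401441296/55077525 ≈ 7.289 in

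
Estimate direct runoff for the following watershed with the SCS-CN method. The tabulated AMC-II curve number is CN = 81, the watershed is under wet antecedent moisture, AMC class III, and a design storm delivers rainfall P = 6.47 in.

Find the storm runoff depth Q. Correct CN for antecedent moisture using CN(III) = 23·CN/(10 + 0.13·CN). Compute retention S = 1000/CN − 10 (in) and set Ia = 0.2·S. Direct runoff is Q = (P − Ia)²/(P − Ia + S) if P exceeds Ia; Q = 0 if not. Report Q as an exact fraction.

Q = 1362731704321/252876354300 in ≈ 5.389 in

CN(III) from CN(II)=81: (23·81)/(10 + 0.13·81) = 186300/2053 ≈ 90.745
S = 1000/(186300/2053) − 10 = 1900/1863 in ≈ 1.020 in
Ia = 0.2S: 0.2·1.020 = 0.204 in (exactly 380/1863)
P − Ia = 6.470 − 0.204 = 1167361/186300 ≈ 6.266 in (> 0, runoff occurs)
Q = (1167361/186300)²/((1167361/186300) + 1900/1863) = (1362731704321/34707690000)/(1357361/186300) = 1362731704321/252876354300 in ≈ 5.389 in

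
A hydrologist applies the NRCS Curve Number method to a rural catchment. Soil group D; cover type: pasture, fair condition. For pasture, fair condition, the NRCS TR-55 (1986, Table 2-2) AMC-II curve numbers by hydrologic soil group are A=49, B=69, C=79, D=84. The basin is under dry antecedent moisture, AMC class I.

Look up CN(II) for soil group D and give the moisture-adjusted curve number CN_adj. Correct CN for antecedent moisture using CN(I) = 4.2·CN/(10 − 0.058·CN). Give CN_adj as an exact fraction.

CN_adj = 44100/641 ≈ 68.799

NRCS table: pasture, fair condition, soil group D → CN(II) = 84
Adjust CN=84 to AMC I: 4.2·84/(10 − 0.058·84) → (1764/5) ÷ (641/125) = 44100/641 ≈ 68.799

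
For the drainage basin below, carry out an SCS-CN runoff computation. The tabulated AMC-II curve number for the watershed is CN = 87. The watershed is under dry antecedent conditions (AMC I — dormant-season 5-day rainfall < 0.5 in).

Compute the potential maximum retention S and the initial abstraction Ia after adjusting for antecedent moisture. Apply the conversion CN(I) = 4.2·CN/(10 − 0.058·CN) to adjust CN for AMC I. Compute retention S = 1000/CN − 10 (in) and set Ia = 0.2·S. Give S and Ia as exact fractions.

S = 6500/1827 in ≈ 3.558 in; Ia = 1300/1827 in ≈ 0.712 in

CN(I) from CN(II)=87: (4.2·87)/(10 − 0.058·87) = 182700/2477 ≈ 73.759
Retention S: 1000/CN − 10 with CN=73.759 → S = 6500/1827 ≈ 3.558 in
Initial abstraction Ia = S/5 = (6500/1827)/5 = 1300/1827 ≈ 0.712 in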